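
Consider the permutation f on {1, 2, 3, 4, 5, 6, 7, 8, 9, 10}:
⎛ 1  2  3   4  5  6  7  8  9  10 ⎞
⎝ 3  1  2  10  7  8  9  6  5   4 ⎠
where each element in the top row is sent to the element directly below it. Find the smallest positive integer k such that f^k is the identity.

6

Decomposing into disjoint cycles gives cycle lengths 3, 3, 2, 2.
The order of f is the least common multiple of its cycle lengths: lcm(3, 3, 2, 2) = 6.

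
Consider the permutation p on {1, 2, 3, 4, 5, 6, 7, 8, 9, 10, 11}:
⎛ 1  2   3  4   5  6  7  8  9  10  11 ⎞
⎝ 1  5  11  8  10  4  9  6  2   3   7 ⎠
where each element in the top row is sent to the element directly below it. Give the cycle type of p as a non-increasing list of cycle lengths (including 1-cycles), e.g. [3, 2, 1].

The disjoint cycles are (1)(2, 5, 10, 3, 11, 7, 9)(4, 8, 6), with lengths 7, 3, 1 in non-increasing order.

[7, 3, 1]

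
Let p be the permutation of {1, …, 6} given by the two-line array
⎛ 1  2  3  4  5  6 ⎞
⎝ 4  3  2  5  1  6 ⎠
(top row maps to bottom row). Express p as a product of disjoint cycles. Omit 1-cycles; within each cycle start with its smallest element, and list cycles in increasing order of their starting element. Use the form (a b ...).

From 1: 1 → 4 → 5 → 1, closing the cycle (1 4 5).
Repeating from the next unused element and collecting all non-trivial cycles gives (1 4 5)(2 3).

(1 4 5)(2 3)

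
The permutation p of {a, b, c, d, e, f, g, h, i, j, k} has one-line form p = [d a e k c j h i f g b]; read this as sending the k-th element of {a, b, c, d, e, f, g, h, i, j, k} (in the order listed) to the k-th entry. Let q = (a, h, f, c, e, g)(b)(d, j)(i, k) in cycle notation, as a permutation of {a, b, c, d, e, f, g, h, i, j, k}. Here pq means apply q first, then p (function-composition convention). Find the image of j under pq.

k

q(j) = d, then p(d) = k; composing gives (pq)(j) = k.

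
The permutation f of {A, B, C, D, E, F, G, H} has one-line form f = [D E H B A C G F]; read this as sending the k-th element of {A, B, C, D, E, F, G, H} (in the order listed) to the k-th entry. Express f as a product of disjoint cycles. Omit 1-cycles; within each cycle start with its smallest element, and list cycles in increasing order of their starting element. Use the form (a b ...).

From A: A → D → B → E → A, closing the cycle (A D B E).
Continuing from each remaining unvisited element yields (A D B E)(C H F).

(A D B E)(C H F)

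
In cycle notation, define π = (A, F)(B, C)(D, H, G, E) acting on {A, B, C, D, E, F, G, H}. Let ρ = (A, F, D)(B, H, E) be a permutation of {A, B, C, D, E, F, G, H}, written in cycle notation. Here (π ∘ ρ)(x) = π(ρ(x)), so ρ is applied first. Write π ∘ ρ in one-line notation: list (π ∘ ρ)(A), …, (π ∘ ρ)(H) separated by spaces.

A G B F C H E D

(π ∘ ρ)(x) = π(ρ(x)). Computing each image: π(ρ(A)) = π(F) = A, π(ρ(B)) = π(H) = G, π(ρ(C)) = π(C) = B, π(ρ(D)) = π(A) = F, π(ρ(E)) = π(B) = C, π(ρ(F)) = π(D) = H, π(ρ(G)) = π(G) = E, π(ρ(H)) = π(E) = D.
Hence π ∘ ρ = [A G B F C H E D].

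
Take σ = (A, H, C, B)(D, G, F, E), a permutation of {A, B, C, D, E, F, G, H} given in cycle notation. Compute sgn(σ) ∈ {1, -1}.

The cycle lengths are 4, 4.
A cycle is odd iff its length is even; σ has 2 even-length cycles, so sgn(σ) = (−1)^2 and σ is even.

1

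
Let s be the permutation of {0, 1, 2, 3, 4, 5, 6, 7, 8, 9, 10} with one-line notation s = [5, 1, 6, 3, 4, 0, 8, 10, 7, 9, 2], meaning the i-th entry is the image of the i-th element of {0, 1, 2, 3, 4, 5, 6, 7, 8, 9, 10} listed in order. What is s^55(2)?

2

Tracing 2 → 6 → … returns to 2 after 5 steps, so 2 lies in a 5-cycle (2, 6, 8, 7, 10).
On a 5-cycle, s^5 is the identity, so s^55 = s^0 there (55 ≡ 0 mod 5).
So s^55(2) = 2.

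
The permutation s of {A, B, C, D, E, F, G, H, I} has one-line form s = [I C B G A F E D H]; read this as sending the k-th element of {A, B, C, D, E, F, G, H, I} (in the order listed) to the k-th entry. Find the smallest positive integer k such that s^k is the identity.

Writing s as disjoint cycles, the cycle lengths are 6, 2, 1.
The order of s is the least common multiple of its cycle lengths: lcm(6, 2) = 6.

6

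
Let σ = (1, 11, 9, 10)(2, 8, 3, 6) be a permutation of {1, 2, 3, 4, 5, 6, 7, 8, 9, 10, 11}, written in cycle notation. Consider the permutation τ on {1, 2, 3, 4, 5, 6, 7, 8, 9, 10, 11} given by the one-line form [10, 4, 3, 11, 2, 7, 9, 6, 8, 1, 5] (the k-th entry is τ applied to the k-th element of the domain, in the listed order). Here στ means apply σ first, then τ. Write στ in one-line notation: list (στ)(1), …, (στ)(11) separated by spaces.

(στ)(x) = τ(σ(x)). Computing each image: τ(σ(1)) = τ(11) = 5, τ(σ(2)) = τ(8) = 6, τ(σ(3)) = τ(6) = 7, τ(σ(4)) = τ(4) = 11, τ(σ(5)) = τ(5) = 2, τ(σ(6)) = τ(2) = 4, τ(σ(7)) = τ(7) = 9, τ(σ(8)) = τ(3) = 3, τ(σ(9)) = τ(10) = 1, τ(σ(10)) = τ(1) = 10, τ(σ(11)) = τ(9) = 8.
Hence στ = [5 6 7 11 2 4 9 3 1 10 8].

5 6 7 11 2 4 9 3 1 10 8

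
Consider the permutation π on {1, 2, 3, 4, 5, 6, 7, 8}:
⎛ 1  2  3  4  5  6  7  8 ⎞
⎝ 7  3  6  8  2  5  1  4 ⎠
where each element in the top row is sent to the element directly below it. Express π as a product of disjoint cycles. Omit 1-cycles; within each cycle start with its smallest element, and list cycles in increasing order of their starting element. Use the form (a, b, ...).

From 1: 1 → 7 → 1, closing the cycle (1, 7).
Continuing from each remaining unvisited element yields (1, 7)(2, 3, 6, 5)(4, 8).

(1, 7)(2, 3, 6, 5)(4, 8)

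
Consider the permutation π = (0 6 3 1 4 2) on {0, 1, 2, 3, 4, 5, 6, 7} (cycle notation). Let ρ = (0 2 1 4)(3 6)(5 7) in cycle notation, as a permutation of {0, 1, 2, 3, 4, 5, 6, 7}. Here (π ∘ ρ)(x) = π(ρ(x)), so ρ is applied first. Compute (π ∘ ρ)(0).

First apply ρ: ρ(0) = 2, then π(2) = 0. Thus (π ∘ ρ)(0) = 0.

0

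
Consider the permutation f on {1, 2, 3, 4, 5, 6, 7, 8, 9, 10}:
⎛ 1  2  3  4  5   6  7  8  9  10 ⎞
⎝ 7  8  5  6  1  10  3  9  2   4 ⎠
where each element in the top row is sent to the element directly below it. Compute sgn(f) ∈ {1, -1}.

In disjoint-cycle form the cycle lengths are 4, 3, 3.
A cycle of length ℓ contributes ℓ−1 transpositions, so f is a product of 3 + 2 + 2 = 7 transpositions — odd.

-1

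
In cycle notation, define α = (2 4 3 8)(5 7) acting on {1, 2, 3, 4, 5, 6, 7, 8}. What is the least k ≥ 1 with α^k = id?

4

The disjoint cycles have lengths 4, 2, 1, 1.
Since disjoint cycles commute, ord(α) = lcm(4, 2) = 4.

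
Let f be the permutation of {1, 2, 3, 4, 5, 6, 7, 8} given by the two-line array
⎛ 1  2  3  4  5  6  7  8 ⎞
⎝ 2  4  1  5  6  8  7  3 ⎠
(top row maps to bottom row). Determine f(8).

The entry below 8 in the array is 3, so f(8) = 3.

3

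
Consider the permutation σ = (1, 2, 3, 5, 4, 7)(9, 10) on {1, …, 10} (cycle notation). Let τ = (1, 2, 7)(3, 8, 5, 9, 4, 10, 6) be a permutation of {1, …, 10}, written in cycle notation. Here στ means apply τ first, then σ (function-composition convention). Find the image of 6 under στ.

5

(στ)(6) = σ(τ(6)). τ(6) = 3, then σ(3) = 5. So (στ)(6) = 5.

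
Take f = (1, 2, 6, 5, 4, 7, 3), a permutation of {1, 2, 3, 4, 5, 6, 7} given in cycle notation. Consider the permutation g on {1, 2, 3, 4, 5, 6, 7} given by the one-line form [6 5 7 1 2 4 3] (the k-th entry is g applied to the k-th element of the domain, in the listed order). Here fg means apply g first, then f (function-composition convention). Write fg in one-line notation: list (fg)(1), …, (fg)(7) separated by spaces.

(fg)(x) = f(g(x)). Computing each image: f(g(1)) = f(6) = 5, f(g(2)) = f(5) = 4, f(g(3)) = f(7) = 3, f(g(4)) = f(1) = 2, f(g(5)) = f(2) = 6, f(g(6)) = f(4) = 7, f(g(7)) = f(3) = 1.
Hence fg = [5 4 3 2 6 7 1].

5 4 3 2 6 7 1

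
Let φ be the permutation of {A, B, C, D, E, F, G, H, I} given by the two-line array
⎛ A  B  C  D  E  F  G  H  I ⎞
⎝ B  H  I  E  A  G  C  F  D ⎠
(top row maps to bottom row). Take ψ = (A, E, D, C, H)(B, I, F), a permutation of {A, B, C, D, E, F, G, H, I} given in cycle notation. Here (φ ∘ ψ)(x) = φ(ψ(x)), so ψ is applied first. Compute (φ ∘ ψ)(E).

(φ ∘ ψ)(E) = φ(ψ(E)). ψ(E) = D, then φ(D) = E. So (φ ∘ ψ)(E) = E.

E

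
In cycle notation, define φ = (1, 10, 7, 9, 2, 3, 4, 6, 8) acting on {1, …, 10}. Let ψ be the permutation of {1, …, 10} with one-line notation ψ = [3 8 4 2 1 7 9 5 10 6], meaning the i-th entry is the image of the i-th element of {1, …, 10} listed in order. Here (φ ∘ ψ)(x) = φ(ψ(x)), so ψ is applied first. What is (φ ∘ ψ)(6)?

9

First apply ψ: ψ(6) = 7, then φ(7) = 9. Thus (φ ∘ ψ)(6) = 9.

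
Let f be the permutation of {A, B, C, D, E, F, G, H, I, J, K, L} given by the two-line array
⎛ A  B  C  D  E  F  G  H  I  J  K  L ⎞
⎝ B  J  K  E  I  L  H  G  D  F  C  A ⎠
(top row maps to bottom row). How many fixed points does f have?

No element satisfies f(x) = x, so there are 0 fixed points.

0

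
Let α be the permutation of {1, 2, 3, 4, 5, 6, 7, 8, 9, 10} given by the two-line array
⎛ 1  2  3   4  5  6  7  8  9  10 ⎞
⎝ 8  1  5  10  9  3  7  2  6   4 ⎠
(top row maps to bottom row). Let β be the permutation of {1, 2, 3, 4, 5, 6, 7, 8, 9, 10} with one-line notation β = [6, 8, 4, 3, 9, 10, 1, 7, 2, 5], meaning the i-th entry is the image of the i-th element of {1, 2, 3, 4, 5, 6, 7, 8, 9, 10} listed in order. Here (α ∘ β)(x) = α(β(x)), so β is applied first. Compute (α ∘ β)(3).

10

β(3) = 4, then α(4) = 10; composing gives (α ∘ β)(3) = 10.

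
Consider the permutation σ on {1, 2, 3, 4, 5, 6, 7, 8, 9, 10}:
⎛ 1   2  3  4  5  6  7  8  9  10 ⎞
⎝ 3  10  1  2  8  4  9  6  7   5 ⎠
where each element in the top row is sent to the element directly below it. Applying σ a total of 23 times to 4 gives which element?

6

Tracing 4 → 2 → … returns to 4 after 6 steps, so 4 lies in a 6-cycle (2 10 5 8 6 4).
On a 6-cycle, σ^6 is the identity, so σ^23 = σ^5 there (23 ≡ 5 mod 6).
Stepping 5 places around the cycle: 4 → 2 → 10 → 5 → 8 → 6.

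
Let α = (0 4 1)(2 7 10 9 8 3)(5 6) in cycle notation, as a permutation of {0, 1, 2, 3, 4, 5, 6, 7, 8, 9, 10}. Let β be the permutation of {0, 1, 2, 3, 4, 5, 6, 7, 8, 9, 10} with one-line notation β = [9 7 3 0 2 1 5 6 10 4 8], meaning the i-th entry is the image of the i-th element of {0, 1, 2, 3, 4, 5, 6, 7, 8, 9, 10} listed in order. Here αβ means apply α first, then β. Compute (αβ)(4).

7

(αβ)(4) = β(α(4)). α(4) = 1, then β(1) = 7. So (αβ)(4) = 7.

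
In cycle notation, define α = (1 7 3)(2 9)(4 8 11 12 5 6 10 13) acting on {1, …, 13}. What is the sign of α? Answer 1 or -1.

1

The cycle lengths are 8, 3, 2.
A cycle is odd iff its length is even; α has 2 even-length cycles, so sgn(α) = (−1)^2 and α is even.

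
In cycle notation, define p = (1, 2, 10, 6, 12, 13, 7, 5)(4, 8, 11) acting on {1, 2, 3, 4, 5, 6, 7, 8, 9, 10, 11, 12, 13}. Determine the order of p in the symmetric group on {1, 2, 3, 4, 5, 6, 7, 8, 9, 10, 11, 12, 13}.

The cycle type of p is (8, 3, 1, 1).
The order is lcm(8, 3) = 24.

24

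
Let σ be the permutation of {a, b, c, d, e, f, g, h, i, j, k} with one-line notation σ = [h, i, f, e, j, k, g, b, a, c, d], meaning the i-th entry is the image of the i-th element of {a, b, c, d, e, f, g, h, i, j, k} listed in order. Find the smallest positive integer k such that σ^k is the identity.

12

Decomposing into disjoint cycles gives cycle lengths 6, 4, 1.
Since disjoint cycles commute, ord(σ) = lcm(6, 4) = 12.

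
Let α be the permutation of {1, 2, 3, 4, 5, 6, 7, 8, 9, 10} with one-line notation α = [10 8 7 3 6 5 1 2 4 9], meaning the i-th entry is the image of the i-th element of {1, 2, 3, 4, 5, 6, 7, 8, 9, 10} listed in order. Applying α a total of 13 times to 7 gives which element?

Tracing 7 → 1 → … returns to 7 after 6 steps, so 7 lies in a 6-cycle (1 10 9 4 3 7).
On a 6-cycle, α^6 is the identity, so α^13 = α^1 there (13 ≡ 1 mod 6).
Stepping 1 place around the cycle: 7 → 1.

1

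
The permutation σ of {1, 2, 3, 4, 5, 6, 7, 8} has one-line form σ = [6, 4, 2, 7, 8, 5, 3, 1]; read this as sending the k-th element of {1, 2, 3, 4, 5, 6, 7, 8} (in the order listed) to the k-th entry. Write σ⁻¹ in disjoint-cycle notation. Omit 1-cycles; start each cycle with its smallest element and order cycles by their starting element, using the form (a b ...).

The cycle decomposition of σ is (1 6 5 8)(2 4 7 3).
Reversing each cycle (and rotating so the smallest element leads) gives σ⁻¹ = (1 8 5 6)(2 3 7 4).

(1 8 5 6)(2 3 7 4)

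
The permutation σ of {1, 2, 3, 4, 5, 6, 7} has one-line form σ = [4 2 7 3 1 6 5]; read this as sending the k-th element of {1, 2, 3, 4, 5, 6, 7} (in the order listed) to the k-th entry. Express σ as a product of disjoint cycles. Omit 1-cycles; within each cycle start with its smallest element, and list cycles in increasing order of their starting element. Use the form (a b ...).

(1 4 3 7 5)

Start at 1 and follow images: 1 → 4 → 3 → 7 → 5 → 1, giving the cycle (1 4 3 7 5).
Repeating from the next unused element and collecting all non-trivial cycles gives (1 4 3 7 5).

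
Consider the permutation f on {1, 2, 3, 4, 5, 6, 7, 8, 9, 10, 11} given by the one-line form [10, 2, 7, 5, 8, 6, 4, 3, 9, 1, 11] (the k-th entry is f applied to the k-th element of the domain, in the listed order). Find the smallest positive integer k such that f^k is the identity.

The disjoint-cycle form of f has cycle lengths 5, 2, 1, 1, 1, 1.
Since disjoint cycles commute, ord(f) = lcm(5, 2) = 10.

10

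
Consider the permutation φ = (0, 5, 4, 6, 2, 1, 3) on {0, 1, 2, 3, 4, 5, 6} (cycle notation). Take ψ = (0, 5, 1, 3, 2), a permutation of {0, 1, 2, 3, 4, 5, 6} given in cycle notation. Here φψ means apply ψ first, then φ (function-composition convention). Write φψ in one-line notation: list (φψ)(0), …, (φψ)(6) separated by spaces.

(φψ)(x) = φ(ψ(x)). Computing each image: φ(ψ(0)) = φ(5) = 4, φ(ψ(1)) = φ(3) = 0, φ(ψ(2)) = φ(0) = 5, φ(ψ(3)) = φ(2) = 1, φ(ψ(4)) = φ(4) = 6, φ(ψ(5)) = φ(1) = 3, φ(ψ(6)) = φ(6) = 2.
Hence φψ = [4 0 5 1 6 3 2].

4 0 5 1 6 3 2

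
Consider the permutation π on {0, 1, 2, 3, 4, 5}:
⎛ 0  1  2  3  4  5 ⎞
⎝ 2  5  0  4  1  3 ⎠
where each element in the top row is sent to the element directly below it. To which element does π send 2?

The entry below 2 in the array is 0, so π(2) = 0.

0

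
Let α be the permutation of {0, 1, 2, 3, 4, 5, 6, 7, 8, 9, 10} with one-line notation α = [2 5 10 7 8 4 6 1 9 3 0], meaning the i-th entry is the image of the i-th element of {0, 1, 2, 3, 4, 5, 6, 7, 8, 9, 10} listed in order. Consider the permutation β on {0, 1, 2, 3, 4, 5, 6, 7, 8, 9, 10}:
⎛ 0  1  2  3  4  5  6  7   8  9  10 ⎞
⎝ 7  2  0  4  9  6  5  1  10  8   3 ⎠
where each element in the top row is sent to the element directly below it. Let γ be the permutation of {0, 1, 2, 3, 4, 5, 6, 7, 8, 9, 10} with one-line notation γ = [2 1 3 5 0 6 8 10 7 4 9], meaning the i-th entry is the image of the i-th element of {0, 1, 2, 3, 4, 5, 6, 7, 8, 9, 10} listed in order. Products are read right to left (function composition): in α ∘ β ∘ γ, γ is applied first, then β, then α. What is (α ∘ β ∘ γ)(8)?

5

(α ∘ β ∘ γ)(8) = α(β(γ(8))). γ(8) = 7, then β(7) = 1, then α(1) = 5, so the result is 5.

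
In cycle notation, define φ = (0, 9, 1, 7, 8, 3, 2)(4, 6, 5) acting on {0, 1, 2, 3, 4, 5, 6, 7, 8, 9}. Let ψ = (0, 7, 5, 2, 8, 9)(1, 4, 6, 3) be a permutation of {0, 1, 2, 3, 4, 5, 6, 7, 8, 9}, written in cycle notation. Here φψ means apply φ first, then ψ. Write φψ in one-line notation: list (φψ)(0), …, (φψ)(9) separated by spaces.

(φψ)(x) = ψ(φ(x)). Computing each image: ψ(φ(0)) = ψ(9) = 0, ψ(φ(1)) = ψ(7) = 5, ψ(φ(2)) = ψ(0) = 7, ψ(φ(3)) = ψ(2) = 8, ψ(φ(4)) = ψ(6) = 3, ψ(φ(5)) = ψ(4) = 6, ψ(φ(6)) = ψ(5) = 2, ψ(φ(7)) = ψ(8) = 9, ψ(φ(8)) = ψ(3) = 1, ψ(φ(9)) = ψ(1) = 4.
Hence φψ = [0 5 7 8 3 6 2 9 1 4].

0 5 7 8 3 6 2 9 1 4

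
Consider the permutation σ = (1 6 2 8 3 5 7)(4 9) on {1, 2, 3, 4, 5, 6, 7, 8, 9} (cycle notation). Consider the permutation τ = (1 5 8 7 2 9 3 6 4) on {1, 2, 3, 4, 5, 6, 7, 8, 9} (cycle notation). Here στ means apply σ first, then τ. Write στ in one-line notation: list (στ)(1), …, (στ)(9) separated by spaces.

(στ)(x) = τ(σ(x)). Computing each image: τ(σ(1)) = τ(6) = 4, τ(σ(2)) = τ(8) = 7, τ(σ(3)) = τ(5) = 8, τ(σ(4)) = τ(9) = 3, τ(σ(5)) = τ(7) = 2, τ(σ(6)) = τ(2) = 9, τ(σ(7)) = τ(1) = 5, τ(σ(8)) = τ(3) = 6, τ(σ(9)) = τ(4) = 1.
Hence στ = [4 7 8 3 2 9 5 6 1].

4 7 8 3 2 9 5 6 1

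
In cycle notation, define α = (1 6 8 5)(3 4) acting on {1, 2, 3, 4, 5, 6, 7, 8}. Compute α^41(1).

6

1 lies in the 4-cycle (1 6 8 5).
Powers repeat with period 4 on this cycle, and 41 mod 4 = 1, so α^41(1) = α^1(1).
Advancing 1 step from 1: 1 → 6.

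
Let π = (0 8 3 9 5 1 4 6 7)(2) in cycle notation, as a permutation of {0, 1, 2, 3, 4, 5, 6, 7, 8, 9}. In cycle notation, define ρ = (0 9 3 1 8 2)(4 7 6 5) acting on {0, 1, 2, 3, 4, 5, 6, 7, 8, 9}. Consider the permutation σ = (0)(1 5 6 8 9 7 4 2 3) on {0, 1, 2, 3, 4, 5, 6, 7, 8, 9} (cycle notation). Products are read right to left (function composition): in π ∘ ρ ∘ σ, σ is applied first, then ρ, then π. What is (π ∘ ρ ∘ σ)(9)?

7

Chase 9: σ(9) = 7; ρ(7) = 6; π(6) = 7. Hence (π ∘ ρ ∘ σ)(9) = 7.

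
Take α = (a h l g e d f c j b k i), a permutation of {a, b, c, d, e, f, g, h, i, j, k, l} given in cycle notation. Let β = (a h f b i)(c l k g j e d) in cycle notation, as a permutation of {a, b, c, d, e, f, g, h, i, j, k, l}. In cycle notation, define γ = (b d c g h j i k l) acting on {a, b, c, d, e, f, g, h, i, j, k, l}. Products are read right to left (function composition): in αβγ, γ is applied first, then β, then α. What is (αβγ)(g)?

c

Chase g: γ(g) = h; β(h) = f; α(f) = c. Hence (αβγ)(g) = c.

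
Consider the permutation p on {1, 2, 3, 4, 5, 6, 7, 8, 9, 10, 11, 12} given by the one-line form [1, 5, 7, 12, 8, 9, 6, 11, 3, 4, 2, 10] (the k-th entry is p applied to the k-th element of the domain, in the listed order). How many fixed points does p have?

1

The fixed points (elements with p(x) = x) are {1}, so there is 1.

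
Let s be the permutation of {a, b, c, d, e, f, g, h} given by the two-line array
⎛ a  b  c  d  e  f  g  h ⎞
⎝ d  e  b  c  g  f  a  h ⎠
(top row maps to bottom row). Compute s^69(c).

g

Tracing c → b → … returns to c after 6 steps, so c lies in a 6-cycle (a, d, c, b, e, g).
Since the cycle has length 6, s^69 acts on it the same as s^3 (69 mod 6 = 3).
Advancing 3 steps from c: c → b → e → g.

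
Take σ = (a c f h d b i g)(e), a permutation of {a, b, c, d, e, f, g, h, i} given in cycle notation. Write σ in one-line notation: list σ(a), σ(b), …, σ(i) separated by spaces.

c i f b e h a d g

Each element maps to the next entry in its cycle (wrapping to the front): a↦c, b↦i, c↦f, d↦b, e↦e, f↦h, g↦a, h↦d, i↦g.
Listing these in domain order gives c i f b e h a d g.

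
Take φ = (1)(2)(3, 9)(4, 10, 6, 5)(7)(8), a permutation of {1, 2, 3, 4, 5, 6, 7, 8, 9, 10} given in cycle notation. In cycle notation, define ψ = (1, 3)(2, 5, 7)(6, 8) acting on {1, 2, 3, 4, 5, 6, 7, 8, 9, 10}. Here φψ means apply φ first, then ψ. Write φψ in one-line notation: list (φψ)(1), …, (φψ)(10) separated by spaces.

For each element, apply φ then ψ: 1 → 1 → 3; 2 → 2 → 5; 3 → 9 → 9; 4 → 10 → 10; 5 → 4 → 4; 6 → 5 → 7; 7 → 7 → 2; 8 → 8 → 6; 9 → 3 → 1; 10 → 6 → 8.
Collecting the images, φψ = [3 5 9 10 4 7 2 6 1 8].

3 5 9 10 4 7 2 6 1 8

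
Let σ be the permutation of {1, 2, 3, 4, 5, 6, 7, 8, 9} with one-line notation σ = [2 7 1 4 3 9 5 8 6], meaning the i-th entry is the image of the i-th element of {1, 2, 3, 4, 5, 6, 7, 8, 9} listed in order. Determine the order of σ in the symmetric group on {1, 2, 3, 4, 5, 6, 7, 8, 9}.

The disjoint-cycle form of σ has cycle lengths 5, 2, 1, 1.
The order of σ is the least common multiple of its cycle lengths: lcm(5, 2) = 10.

10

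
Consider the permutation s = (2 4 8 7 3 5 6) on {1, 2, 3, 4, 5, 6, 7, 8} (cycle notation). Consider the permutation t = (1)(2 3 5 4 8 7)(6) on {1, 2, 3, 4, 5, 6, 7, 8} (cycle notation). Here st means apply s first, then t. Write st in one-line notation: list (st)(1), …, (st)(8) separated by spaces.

1 8 4 7 6 3 5 2

(st)(x) = t(s(x)). Computing each image: t(s(1)) = t(1) = 1, t(s(2)) = t(4) = 8, t(s(3)) = t(5) = 4, t(s(4)) = t(8) = 7, t(s(5)) = t(6) = 6, t(s(6)) = t(2) = 3, t(s(7)) = t(3) = 5, t(s(8)) = t(7) = 2.
Hence st = [1 8 4 7 6 3 5 2].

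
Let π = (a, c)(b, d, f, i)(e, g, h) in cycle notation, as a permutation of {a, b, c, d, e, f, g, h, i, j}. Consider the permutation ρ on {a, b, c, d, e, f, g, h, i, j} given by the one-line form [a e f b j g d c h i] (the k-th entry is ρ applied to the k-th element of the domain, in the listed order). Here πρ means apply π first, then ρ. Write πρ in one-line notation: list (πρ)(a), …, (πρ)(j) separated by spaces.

(πρ)(x) = ρ(π(x)). Computing each image: ρ(π(a)) = ρ(c) = f, ρ(π(b)) = ρ(d) = b, ρ(π(c)) = ρ(a) = a, ρ(π(d)) = ρ(f) = g, ρ(π(e)) = ρ(g) = d, ρ(π(f)) = ρ(i) = h, ρ(π(g)) = ρ(h) = c, ρ(π(h)) = ρ(e) = j, ρ(π(i)) = ρ(b) = e, ρ(π(j)) = ρ(j) = i.
Hence πρ = [f b a g d h c j e i].

f b a g d h c j e i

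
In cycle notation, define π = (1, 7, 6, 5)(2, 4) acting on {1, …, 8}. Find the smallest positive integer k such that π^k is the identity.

4

The cycle type of π is (4, 2, 1, 1).
Since disjoint cycles commute, ord(π) = lcm(4, 2) = 4.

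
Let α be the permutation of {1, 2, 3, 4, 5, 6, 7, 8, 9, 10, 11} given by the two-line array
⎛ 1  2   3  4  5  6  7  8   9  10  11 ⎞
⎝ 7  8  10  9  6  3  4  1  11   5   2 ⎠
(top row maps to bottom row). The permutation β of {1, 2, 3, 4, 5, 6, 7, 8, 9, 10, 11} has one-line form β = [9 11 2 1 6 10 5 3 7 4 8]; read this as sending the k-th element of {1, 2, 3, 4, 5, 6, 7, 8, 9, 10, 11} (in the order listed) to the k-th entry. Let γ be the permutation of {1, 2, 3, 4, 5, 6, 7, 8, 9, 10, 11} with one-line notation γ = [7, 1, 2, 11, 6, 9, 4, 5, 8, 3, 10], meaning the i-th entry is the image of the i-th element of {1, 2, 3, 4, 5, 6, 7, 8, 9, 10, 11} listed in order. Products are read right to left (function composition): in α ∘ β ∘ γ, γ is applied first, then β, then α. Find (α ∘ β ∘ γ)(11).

Chase 11: γ(11) = 10; β(10) = 4; α(4) = 9. Hence (α ∘ β ∘ γ)(11) = 9.

9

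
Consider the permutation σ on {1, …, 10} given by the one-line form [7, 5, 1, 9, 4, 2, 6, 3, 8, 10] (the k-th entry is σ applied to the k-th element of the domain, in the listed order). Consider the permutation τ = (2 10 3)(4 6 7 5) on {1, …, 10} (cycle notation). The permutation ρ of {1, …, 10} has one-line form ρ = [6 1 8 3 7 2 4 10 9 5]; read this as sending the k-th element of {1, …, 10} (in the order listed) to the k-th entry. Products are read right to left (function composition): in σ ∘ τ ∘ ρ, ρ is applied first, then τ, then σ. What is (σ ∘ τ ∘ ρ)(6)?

(σ ∘ τ ∘ ρ)(6) = σ(τ(ρ(6))). ρ(6) = 2, then τ(2) = 10, then σ(10) = 10, so the result is 10.

10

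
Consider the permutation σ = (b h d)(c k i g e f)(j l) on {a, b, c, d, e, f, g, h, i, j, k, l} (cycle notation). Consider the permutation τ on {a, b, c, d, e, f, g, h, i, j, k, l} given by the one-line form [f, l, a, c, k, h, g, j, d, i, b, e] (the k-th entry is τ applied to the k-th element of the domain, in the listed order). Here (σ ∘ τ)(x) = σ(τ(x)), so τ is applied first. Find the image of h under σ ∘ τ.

l

(σ ∘ τ)(h) = σ(τ(h)). τ(h) = j, then σ(j) = l. So (σ ∘ τ)(h) = l.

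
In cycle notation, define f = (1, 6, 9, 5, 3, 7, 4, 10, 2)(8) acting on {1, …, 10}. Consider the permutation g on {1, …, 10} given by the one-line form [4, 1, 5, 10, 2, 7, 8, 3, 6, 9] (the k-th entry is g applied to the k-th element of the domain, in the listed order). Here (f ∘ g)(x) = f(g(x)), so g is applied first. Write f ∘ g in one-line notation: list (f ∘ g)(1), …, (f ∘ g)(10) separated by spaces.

(f ∘ g)(x) = f(g(x)). Computing each image: f(g(1)) = f(4) = 10, f(g(2)) = f(1) = 6, f(g(3)) = f(5) = 3, f(g(4)) = f(10) = 2, f(g(5)) = f(2) = 1, f(g(6)) = f(7) = 4, f(g(7)) = f(8) = 8, f(g(8)) = f(3) = 7, f(g(9)) = f(6) = 9, f(g(10)) = f(9) = 5.
Hence f ∘ g = [10 6 3 2 1 4 8 7 9 5].

10 6 3 2 1 4 8 7 9 5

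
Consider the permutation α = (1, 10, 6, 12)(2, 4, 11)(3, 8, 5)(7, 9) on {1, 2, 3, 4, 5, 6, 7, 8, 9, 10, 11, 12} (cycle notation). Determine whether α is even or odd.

even

The cycle lengths are 4, 3, 3, 2.
A cycle is odd iff its length is even; α has 2 even-length cycles, so sgn(α) = (−1)^2 and α is even.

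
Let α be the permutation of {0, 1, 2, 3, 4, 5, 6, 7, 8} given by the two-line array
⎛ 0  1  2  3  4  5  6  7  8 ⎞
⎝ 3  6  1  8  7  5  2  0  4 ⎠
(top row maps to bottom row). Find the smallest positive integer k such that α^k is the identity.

Decomposing into disjoint cycles gives cycle lengths 5, 3, 1.
The order of α is the least common multiple of its cycle lengths: lcm(5, 3) = 15.

15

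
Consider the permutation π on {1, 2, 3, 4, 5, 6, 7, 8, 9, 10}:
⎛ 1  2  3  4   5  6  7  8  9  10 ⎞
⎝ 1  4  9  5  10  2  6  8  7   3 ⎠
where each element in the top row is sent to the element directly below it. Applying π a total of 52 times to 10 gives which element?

Tracing 10 → 3 → … returns to 10 after 8 steps, so 10 lies in an 8-cycle (2, 4, 5, 10, 3, 9, 7, 6).
Since the cycle has length 8, π^52 acts on it the same as π^4 (52 mod 8 = 4).
Stepping 4 places around the cycle: 10 → 3 → 9 → 7 → 6.

6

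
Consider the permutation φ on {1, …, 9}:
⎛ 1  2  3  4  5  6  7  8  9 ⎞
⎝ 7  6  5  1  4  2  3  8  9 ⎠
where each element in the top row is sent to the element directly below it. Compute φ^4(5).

Tracing 5 → 4 → … returns to 5 after 5 steps, so 5 lies in a 5-cycle (1, 7, 3, 5, 4).
Stepping 4 places around the cycle: 5 → 4 → 1 → 7 → 3.

3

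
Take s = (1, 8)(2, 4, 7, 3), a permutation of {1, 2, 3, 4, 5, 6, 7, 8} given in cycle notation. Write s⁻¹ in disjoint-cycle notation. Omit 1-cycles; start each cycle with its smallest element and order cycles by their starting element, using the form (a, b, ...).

(1, 8)(2, 3, 7, 4)

Inverting a permutation written in cycle notation just reverses the order within every cycle.
After reversing and putting each cycle's least element first, s⁻¹ = (1, 8)(2, 3, 7, 4).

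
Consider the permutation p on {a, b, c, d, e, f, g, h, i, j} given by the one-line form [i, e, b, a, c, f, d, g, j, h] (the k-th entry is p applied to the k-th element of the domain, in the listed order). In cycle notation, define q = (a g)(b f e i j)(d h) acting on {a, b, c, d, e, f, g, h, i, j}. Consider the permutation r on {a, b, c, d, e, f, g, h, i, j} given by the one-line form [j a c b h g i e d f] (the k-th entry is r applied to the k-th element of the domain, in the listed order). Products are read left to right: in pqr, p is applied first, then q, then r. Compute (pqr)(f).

h

(pqr)(f) = r(q(p(f))). p(f) = f, then q(f) = e, then r(e) = h, so the result is h.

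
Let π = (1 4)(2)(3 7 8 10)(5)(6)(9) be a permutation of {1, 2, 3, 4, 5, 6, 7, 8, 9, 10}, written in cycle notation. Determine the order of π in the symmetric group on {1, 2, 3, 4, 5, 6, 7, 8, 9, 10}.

4

The cycle type of π is (4, 2, 1, 1, 1, 1).
The order is lcm(4, 2) = 4.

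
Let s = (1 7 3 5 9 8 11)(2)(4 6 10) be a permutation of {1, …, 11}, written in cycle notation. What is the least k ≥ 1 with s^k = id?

21

The disjoint cycles have lengths 7, 3, 1.
The order of s is the least common multiple of its cycle lengths: lcm(7, 3) = 21.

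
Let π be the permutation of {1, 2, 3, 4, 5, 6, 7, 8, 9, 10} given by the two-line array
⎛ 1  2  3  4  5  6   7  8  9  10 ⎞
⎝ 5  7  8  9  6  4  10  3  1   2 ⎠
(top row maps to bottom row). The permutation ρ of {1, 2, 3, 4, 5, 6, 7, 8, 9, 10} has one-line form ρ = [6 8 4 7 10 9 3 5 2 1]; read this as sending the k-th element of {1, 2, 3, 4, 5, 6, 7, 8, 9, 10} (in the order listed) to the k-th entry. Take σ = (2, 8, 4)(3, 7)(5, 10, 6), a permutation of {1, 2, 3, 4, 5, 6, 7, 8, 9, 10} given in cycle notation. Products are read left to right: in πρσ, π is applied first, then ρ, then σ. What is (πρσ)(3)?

(πρσ)(3) = σ(ρ(π(3))). π(3) = 8, then ρ(8) = 5, then σ(5) = 10, so the result is 10.

10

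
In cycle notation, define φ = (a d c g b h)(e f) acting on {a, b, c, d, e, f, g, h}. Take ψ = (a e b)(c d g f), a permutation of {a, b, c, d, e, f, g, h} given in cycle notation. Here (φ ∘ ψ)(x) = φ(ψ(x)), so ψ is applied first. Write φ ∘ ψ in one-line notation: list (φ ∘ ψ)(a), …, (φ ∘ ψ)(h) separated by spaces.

f d c b h g e a

Chase each element through ψ then φ: a → e → f; b → a → d; c → d → c; d → g → b; e → b → h; f → c → g; g → f → e; h → h → a.
Collecting the images, φ ∘ ψ = [f d c b h g e a].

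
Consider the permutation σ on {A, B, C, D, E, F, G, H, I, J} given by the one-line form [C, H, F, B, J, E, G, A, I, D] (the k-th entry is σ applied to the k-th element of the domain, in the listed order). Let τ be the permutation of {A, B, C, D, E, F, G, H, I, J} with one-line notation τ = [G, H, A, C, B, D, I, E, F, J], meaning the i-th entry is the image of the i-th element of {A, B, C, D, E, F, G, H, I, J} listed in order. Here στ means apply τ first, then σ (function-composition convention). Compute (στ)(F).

B

First apply τ: τ(F) = D, then σ(D) = B. Thus (στ)(F) = B.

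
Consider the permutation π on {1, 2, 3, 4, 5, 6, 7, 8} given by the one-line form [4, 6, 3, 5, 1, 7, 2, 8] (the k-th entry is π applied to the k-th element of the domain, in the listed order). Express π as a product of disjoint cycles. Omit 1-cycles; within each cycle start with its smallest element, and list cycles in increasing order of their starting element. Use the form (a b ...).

Start at 1 and follow images: 1 → 4 → 5 → 1, giving the cycle (1 4 5).
Continuing from each remaining unvisited element yields (1 4 5)(2 6 7).

(1 4 5)(2 6 7)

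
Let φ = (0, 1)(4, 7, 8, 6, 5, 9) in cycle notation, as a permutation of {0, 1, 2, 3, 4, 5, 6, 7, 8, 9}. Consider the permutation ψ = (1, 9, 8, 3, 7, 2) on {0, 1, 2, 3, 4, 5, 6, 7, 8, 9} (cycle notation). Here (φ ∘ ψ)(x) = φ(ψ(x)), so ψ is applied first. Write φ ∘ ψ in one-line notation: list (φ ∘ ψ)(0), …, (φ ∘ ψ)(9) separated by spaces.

1 4 0 8 7 9 5 2 3 6

For each element, apply ψ then φ: 0 → 0 → 1; 1 → 9 → 4; 2 → 1 → 0; 3 → 7 → 8; 4 → 4 → 7; 5 → 5 → 9; 6 → 6 → 5; 7 → 2 → 2; 8 → 3 → 3; 9 → 8 → 6.
So φ ∘ ψ in one-line form is 1 4 0 8 7 9 5 2 3 6.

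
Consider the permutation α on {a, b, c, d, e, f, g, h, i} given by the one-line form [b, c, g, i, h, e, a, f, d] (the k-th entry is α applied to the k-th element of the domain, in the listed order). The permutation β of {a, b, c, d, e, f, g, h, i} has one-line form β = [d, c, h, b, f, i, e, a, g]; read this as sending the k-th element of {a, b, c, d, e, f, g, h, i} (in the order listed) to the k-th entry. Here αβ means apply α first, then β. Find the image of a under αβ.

c

α(a) = b, then β(b) = c; composing gives (αβ)(a) = c.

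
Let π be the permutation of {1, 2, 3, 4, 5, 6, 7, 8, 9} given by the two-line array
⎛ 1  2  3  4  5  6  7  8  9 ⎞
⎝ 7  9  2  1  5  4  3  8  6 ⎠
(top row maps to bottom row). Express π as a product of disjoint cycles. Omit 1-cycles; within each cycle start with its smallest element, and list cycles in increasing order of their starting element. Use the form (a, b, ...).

Start at 1 and follow images: 1 → 7 → 3 → 2 → 9 → 6 → 4 → 1, giving the cycle (1, 7, 3, 2, 9, 6, 4).
Continuing from each remaining unvisited element yields (1, 7, 3, 2, 9, 6, 4).

(1, 7, 3, 2, 9, 6, 4)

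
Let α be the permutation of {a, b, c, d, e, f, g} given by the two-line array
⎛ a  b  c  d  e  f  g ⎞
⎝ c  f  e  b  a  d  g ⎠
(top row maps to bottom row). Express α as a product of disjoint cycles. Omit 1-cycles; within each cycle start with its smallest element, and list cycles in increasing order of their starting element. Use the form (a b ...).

Start at a and follow images: a → c → e → a, giving the cycle (a c e).
Continuing from each remaining unvisited element yields (a c e)(b f d).

(a c e)(b f d)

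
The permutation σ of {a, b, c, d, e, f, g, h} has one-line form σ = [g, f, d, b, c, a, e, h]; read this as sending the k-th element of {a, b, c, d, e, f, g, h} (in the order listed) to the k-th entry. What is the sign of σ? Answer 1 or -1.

1

In disjoint-cycle form the cycle lengths are 7, 1.
A cycle is odd iff its length is even; σ has 0 even-length cycles, so sgn(σ) = (−1)^0 and σ is even.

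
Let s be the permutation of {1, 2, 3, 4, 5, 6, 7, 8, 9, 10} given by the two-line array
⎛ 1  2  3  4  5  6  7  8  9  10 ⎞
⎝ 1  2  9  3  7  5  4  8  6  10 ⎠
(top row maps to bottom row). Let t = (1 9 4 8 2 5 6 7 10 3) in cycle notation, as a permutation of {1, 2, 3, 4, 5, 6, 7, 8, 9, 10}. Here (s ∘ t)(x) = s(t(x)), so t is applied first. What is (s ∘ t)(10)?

9

(s ∘ t)(10) = s(t(10)). t(10) = 3, then s(3) = 9. So (s ∘ t)(10) = 9.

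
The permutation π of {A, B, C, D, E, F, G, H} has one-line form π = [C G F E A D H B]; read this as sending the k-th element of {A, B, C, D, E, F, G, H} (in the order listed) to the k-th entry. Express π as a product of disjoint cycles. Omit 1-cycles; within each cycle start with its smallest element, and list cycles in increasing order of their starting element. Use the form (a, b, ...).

From A: A → C → F → D → E → A, closing the cycle (A, C, F, D, E).
Continuing from each remaining unvisited element yields (A, C, F, D, E)(B, G, H).

(A, C, F, D, E)(B, G, H)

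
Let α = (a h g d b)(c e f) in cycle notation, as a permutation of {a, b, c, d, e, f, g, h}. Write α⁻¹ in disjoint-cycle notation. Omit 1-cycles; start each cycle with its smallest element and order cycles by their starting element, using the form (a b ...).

(a b d g h)(c f e)

The inverse reverses each cycle.
After reversing and putting each cycle's least element first, α⁻¹ = (a b d g h)(c f e).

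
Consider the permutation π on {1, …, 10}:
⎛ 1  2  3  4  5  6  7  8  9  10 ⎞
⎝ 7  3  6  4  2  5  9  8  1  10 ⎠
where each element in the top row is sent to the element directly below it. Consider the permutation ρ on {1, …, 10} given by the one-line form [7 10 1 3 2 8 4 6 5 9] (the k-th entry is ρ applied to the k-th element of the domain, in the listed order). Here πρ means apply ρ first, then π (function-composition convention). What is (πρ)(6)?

First apply ρ: ρ(6) = 8, then π(8) = 8. Thus (πρ)(6) = 8.

8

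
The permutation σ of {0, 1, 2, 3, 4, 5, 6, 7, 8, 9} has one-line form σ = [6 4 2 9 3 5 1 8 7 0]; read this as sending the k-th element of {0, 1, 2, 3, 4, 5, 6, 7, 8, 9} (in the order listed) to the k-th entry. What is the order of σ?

6

Decomposing into disjoint cycles gives cycle lengths 6, 2, 1, 1.
Since disjoint cycles commute, ord(σ) = lcm(6, 2) = 6.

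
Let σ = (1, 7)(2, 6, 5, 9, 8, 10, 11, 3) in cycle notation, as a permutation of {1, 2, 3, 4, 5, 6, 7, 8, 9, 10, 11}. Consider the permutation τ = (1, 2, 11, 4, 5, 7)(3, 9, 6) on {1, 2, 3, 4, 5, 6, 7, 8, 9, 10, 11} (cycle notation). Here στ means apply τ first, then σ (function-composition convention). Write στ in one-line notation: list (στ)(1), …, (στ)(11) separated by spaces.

6 3 8 9 1 2 7 10 5 11 4

(στ)(x) = σ(τ(x)). Computing each image: σ(τ(1)) = σ(2) = 6, σ(τ(2)) = σ(11) = 3, σ(τ(3)) = σ(9) = 8, σ(τ(4)) = σ(5) = 9, σ(τ(5)) = σ(7) = 1, σ(τ(6)) = σ(3) = 2, σ(τ(7)) = σ(1) = 7, σ(τ(8)) = σ(8) = 10, σ(τ(9)) = σ(6) = 5, σ(τ(10)) = σ(10) = 11, σ(τ(11)) = σ(4) = 4.
Hence στ = [6 3 8 9 1 2 7 10 5 11 4].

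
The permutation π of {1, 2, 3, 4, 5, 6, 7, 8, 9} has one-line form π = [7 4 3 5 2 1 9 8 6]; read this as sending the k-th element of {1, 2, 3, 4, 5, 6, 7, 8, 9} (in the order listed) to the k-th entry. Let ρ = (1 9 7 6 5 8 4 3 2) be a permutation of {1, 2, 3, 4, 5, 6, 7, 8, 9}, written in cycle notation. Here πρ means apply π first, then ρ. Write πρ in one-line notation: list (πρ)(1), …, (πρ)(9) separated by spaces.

6 3 2 8 1 9 7 4 5

(πρ)(x) = ρ(π(x)). Computing each image: ρ(π(1)) = ρ(7) = 6, ρ(π(2)) = ρ(4) = 3, ρ(π(3)) = ρ(3) = 2, ρ(π(4)) = ρ(5) = 8, ρ(π(5)) = ρ(2) = 1, ρ(π(6)) = ρ(1) = 9, ρ(π(7)) = ρ(9) = 7, ρ(π(8)) = ρ(8) = 4, ρ(π(9)) = ρ(6) = 5.
Hence πρ = [6 3 2 8 1 9 7 4 5].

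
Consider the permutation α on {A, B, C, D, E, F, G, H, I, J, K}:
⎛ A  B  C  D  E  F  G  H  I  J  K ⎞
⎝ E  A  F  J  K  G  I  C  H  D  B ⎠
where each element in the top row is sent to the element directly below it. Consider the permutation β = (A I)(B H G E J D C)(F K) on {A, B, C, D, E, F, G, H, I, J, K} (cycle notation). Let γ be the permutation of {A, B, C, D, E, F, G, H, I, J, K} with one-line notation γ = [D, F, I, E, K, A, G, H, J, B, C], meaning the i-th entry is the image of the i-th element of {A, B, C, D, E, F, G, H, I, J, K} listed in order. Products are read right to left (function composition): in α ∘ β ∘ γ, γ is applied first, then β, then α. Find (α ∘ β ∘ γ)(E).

Chase E: γ(E) = K; β(K) = F; α(F) = G. Hence (α ∘ β ∘ γ)(E) = G.

G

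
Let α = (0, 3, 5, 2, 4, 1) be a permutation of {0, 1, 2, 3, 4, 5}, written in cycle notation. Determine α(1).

0

In the cycle (0, 3, 5, 2, 4, 1), 1 is followed by 0, so α(1) = 0.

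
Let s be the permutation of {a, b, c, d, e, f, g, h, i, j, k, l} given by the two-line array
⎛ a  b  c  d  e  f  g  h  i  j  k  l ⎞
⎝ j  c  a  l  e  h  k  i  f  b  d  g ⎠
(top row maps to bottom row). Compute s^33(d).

Tracing d → l → … returns to d after 4 steps, so d lies in a 4-cycle (d, l, g, k).
Since the cycle has length 4, s^33 acts on it the same as s^1 (33 mod 4 = 1).
Advancing 1 step from d: d → l.

l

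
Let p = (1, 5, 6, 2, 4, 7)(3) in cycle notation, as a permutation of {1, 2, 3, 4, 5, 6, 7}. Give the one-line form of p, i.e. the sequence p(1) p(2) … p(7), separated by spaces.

5 4 3 7 6 2 1

Reading each image from the cycles: 1↦5, 2↦4, 3↦3, 4↦7, 5↦6, 6↦2, 7↦1.
So the one-line form is 5 4 3 7 6 2 1.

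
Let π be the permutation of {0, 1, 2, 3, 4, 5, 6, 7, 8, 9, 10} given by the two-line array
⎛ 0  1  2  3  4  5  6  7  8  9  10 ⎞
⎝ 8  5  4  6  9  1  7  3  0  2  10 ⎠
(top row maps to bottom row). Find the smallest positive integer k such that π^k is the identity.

Decomposing into disjoint cycles gives cycle lengths 3, 3, 2, 2, 1.
The order of π is the least common multiple of its cycle lengths: lcm(3, 3, 2, 2) = 6.

6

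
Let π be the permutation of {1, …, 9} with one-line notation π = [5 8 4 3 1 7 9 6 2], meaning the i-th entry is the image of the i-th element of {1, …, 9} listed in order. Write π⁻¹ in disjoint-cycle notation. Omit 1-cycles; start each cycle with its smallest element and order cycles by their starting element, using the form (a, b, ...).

(1, 5)(2, 9, 7, 6, 8)(3, 4)

First write π in disjoint cycles: (1, 5)(2, 8, 6, 7, 9)(3, 4).
The inverse reverses every cycle; in canonical form, π⁻¹ = (1, 5)(2, 9, 7, 6, 8)(3, 4).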